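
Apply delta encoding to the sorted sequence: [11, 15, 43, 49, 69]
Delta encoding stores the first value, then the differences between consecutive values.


First value: 11
Deltas:
  15 - 11 = 4
  43 - 15 = 28
  49 - 43 = 6
  69 - 49 = 20


Delta encoded: [11, 4, 28, 6, 20]


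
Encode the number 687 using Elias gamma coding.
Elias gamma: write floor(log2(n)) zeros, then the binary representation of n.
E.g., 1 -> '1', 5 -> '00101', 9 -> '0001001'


num_bits = floor(log2(687)) + 1 = 10
leading_zeros = num_bits - 1 = 9
binary(687) = 1010101111

Elias gamma(687) = '000000000' + '1010101111' = 0000000001010101111 (19 bits)


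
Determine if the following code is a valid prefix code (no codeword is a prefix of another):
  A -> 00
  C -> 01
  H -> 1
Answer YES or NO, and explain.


Checking each pair (does one codeword prefix another?):
  A='00' vs C='01': no prefix
  A='00' vs H='1': no prefix
  C='01' vs A='00': no prefix
  C='01' vs H='1': no prefix
  H='1' vs A='00': no prefix
  H='1' vs C='01': no prefix
No violation found over all pairs.

YES -- this is a valid prefix code. No codeword is a prefix of any other codeword.


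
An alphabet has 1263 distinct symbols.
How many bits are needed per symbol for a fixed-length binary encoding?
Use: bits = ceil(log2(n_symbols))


log2(1263) = 10.3026
Bracket: 2^10 = 1024 < 1263 <= 2^11 = 2048
So ceil(log2(1263)) = 11

bits = ceil(log2(1263)) = ceil(10.3026) = 11 bits


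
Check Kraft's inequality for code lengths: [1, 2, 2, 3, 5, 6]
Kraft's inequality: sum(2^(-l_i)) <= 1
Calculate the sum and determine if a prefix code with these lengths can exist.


Sum = 2^(-1) + 2^(-2) + 2^(-2) + 2^(-3) + 2^(-5) + 2^(-6)
    = 0.5 + 0.25 + 0.25 + 0.125 + 0.03125 + 0.015625
    = 75/64 = 1.171875
Since 1.171875 > 1, Kraft's inequality is NOT satisfied.
A prefix code with these lengths CANNOT exist.

Kraft sum = 1.171875. Not satisfied.


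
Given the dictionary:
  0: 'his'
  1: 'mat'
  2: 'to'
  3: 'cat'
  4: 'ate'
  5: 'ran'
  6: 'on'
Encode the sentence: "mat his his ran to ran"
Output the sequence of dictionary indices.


Look up each word in the dictionary:
  'mat' -> 1
  'his' -> 0
  'his' -> 0
  'ran' -> 5
  'to' -> 2
  'ran' -> 5

Encoded: [1, 0, 0, 5, 2, 5]


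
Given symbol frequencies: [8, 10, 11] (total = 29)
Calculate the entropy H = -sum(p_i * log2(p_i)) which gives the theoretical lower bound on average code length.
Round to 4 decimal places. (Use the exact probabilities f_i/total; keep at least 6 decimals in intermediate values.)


Per-symbol terms -p_i * log2(p_i) with p_i = f_i/29:
  p = 8/29 = 0.275862: log2(p) = -1.857981, -p*log2(p) = 0.512546
  p = 10/29 = 0.344828: log2(p) = -1.536053, -p*log2(p) = 0.529673
  p = 11/29 = 0.379310: log2(p) = -1.398549, -p*log2(p) = 0.530484
H = 0.512546 + 0.529673 + 0.530484 = 1.572703

H = 1.5727 bits/symbol


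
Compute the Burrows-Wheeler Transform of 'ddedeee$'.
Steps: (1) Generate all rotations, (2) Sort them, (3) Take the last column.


Rotations (sorted):
  0: $ddedeee -> last char: e
  1: ddedeee$ -> last char: $
  2: dedeee$d -> last char: d
  3: deee$dde -> last char: e
  4: e$ddedee -> last char: e
  5: edeee$dd -> last char: d
  6: ee$ddede -> last char: e
  7: eee$dded -> last char: d


BWT = e$deeded


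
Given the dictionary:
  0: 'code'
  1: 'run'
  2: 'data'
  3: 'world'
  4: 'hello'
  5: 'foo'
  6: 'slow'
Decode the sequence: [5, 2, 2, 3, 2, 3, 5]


Look up each index in the dictionary:
  5 -> 'foo'
  2 -> 'data'
  2 -> 'data'
  3 -> 'world'
  2 -> 'data'
  3 -> 'world'
  5 -> 'foo'

Decoded: "foo data data world data world foo"


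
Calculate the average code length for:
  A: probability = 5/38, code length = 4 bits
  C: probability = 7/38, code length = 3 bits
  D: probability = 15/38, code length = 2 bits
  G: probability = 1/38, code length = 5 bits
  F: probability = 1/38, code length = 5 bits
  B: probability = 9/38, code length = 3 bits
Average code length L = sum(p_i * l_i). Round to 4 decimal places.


Weighted contributions p_i * l_i:
  A: (5/38) * 4 = 20/38
  C: (7/38) * 3 = 21/38
  D: (15/38) * 2 = 30/38
  G: (1/38) * 5 = 5/38
  F: (1/38) * 5 = 5/38
  B: (9/38) * 3 = 27/38
Sum = (20 + 21 + 30 + 5 + 5 + 27)/38 = 108/38

L = 108/38 = 2.8421 bits/symbol


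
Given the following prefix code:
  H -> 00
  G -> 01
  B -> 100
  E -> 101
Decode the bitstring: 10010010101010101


Decoding step by step:
Bits 100 -> B
Bits 100 -> B
Bits 101 -> E
Bits 01 -> G
Bits 01 -> G
Bits 01 -> G
Bits 01 -> G


Decoded message: BBEGGGG


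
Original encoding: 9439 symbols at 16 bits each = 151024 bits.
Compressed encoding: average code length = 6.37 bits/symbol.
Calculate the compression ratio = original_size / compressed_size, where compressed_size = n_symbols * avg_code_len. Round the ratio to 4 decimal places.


original_size = n_symbols * orig_bits = 9439 * 16 = 151024 bits
compressed_size = n_symbols * avg_code_len = 9439 * 6.37 = 60126.43 bits
ratio = original_size / compressed_size = 151024 / 60126.43 = 2.5118

Compression ratio = 2.5118


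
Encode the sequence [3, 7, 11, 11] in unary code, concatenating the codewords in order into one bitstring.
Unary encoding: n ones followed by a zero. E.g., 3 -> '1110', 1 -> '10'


Encode each number as n ones followed by a terminating 0:
  3 -> 1110 (4 bits)
  7 -> 11111110 (8 bits)
  11 -> 111111111110 (12 bits)
  11 -> 111111111110 (12 bits)
Total length = 4 + 8 + 12 + 12 = 36 bits.

Unary([3, 7, 11, 11]) = 111011111110111111111110111111111110 (36 bits)


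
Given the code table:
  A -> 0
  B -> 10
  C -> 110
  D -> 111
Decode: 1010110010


Decoding:
10 -> B
10 -> B
110 -> C
0 -> A
10 -> B


Result: BBCAB


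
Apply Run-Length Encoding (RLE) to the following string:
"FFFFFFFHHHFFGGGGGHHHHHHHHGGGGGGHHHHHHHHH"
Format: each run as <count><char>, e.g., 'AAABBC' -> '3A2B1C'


Scanning runs left to right:
  i=0: run of 'F' x 7 -> '7F'
  i=7: run of 'H' x 3 -> '3H'
  i=10: run of 'F' x 2 -> '2F'
  i=12: run of 'G' x 5 -> '5G'
  i=17: run of 'H' x 8 -> '8H'
  i=25: run of 'G' x 6 -> '6G'
  i=31: run of 'H' x 9 -> '9H'

RLE = 7F3H2F5G8H6G9H


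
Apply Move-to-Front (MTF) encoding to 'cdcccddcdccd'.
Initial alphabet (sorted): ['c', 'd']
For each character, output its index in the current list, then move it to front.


MTF encoding:
'c': index 0 in ['c', 'd'] -> ['c', 'd']
'd': index 1 in ['c', 'd'] -> ['d', 'c']
'c': index 1 in ['d', 'c'] -> ['c', 'd']
'c': index 0 in ['c', 'd'] -> ['c', 'd']
'c': index 0 in ['c', 'd'] -> ['c', 'd']
'd': index 1 in ['c', 'd'] -> ['d', 'c']
'd': index 0 in ['d', 'c'] -> ['d', 'c']
'c': index 1 in ['d', 'c'] -> ['c', 'd']
'd': index 1 in ['c', 'd'] -> ['d', 'c']
'c': index 1 in ['d', 'c'] -> ['c', 'd']
'c': index 0 in ['c', 'd'] -> ['c', 'd']
'd': index 1 in ['c', 'd'] -> ['d', 'c']


Output: [0, 1, 1, 0, 0, 1, 0, 1, 1, 1, 0, 1]


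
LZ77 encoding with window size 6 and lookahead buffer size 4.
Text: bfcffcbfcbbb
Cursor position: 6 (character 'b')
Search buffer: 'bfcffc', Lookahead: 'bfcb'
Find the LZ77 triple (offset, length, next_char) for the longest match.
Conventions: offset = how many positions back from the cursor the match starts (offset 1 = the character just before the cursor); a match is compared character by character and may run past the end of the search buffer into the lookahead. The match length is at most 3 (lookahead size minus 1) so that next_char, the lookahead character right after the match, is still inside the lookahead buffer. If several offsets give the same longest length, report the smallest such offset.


Try each offset into the search buffer:
  offset=1 (pos 5, char 'c'): match length 0
  offset=2 (pos 4, char 'f'): match length 0
  offset=3 (pos 3, char 'f'): match length 0
  offset=4 (pos 2, char 'c'): match length 0
  offset=5 (pos 1, char 'f'): match length 0
  offset=6 (pos 0, char 'b'): match length 3
Longest match has length 3 at offset 6.
next_char = character at position 6 + 3 = 9 -> 'b'

Best match: offset=6, length=3 (matching 'bfc' starting at position 0)
LZ77 triple: (6, 3, 'b')


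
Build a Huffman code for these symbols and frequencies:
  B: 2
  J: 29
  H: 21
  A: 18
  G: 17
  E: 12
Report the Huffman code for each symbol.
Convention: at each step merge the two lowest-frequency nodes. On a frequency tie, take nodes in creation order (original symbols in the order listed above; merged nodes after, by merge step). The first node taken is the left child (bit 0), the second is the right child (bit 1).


Huffman tree construction:
Step 1: Merge B(2) + E(12) = 14
Step 2: Merge (B+E)(14) + G(17) = 31
Step 3: Merge A(18) + H(21) = 39
Step 4: Merge J(29) + ((B+E)+G)(31) = 60
Step 5: Merge (A+H)(39) + (J+((B+E)+G))(60) = 99
Read each symbol's code off the tree from the root (left child = 0, right child = 1).

Codes:
  B: 1100 (length 4)
  J: 10 (length 2)
  H: 01 (length 2)
  A: 00 (length 2)
  G: 111 (length 3)
  E: 1101 (length 4)
Average code length: 243/99 = 2.4545 bits/symbol


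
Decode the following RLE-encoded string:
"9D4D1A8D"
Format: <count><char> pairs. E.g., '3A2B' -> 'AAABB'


Expanding each <count><char> pair:
  9D -> 'DDDDDDDDD'
  4D -> 'DDDD'
  1A -> 'A'
  8D -> 'DDDDDDDD'

Decoded = DDDDDDDDDDDDDADDDDDDDD


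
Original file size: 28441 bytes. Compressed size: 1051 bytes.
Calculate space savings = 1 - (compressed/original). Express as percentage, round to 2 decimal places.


ratio = compressed/original = 1051/28441 = 0.036954
savings = 1 - ratio = 1 - 0.036954 = 0.963046
as a percentage: 0.963046 * 100 = 96.3%

Space savings = 1 - 1051/28441 = 96.3%


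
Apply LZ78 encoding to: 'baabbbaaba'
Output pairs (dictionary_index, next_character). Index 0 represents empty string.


LZ78 encoding steps:
Dictionary: {0: ''}
Step 1: w='' (idx 0), next='b' -> output (0, 'b'), add 'b' as idx 1
Step 2: w='' (idx 0), next='a' -> output (0, 'a'), add 'a' as idx 2
Step 3: w='a' (idx 2), next='b' -> output (2, 'b'), add 'ab' as idx 3
Step 4: w='b' (idx 1), next='b' -> output (1, 'b'), add 'bb' as idx 4
Step 5: w='a' (idx 2), next='a' -> output (2, 'a'), add 'aa' as idx 5
Step 6: w='b' (idx 1), next='a' -> output (1, 'a'), add 'ba' as idx 6


Encoded: [(0, 'b'), (0, 'a'), (2, 'b'), (1, 'b'), (2, 'a'), (1, 'a')]


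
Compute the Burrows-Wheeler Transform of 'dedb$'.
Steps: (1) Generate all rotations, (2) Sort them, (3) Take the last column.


Rotations (sorted):
  0: $dedb -> last char: b
  1: b$ded -> last char: d
  2: db$de -> last char: e
  3: dedb$ -> last char: $
  4: edb$d -> last char: d


BWT = bde$d


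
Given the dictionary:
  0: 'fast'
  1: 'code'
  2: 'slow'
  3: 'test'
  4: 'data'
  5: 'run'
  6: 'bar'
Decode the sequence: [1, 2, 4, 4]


Look up each index in the dictionary:
  1 -> 'code'
  2 -> 'slow'
  4 -> 'data'
  4 -> 'data'

Decoded: "code slow data data"


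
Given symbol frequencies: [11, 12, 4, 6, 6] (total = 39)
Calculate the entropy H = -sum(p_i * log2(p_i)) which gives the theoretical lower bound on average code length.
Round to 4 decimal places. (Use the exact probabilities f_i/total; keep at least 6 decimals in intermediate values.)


Per-symbol terms -p_i * log2(p_i) with p_i = f_i/39:
  p = 11/39 = 0.282051: log2(p) = -1.825971, -p*log2(p) = 0.515017
  p = 12/39 = 0.307692: log2(p) = -1.700440, -p*log2(p) = 0.523212
  p = 4/39 = 0.102564: log2(p) = -3.285402, -p*log2(p) = 0.336964
  p = 6/39 = 0.153846: log2(p) = -2.700440, -p*log2(p) = 0.415452
  p = 6/39 = 0.153846: log2(p) = -2.700440, -p*log2(p) = 0.415452
H = 0.515017 + 0.523212 + 0.336964 + 0.415452 + 0.415452 = 2.206097

H = 2.2061 bits/symbol


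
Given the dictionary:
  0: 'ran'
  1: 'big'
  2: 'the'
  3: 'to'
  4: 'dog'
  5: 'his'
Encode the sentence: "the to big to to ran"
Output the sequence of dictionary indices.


Look up each word in the dictionary:
  'the' -> 2
  'to' -> 3
  'big' -> 1
  'to' -> 3
  'to' -> 3
  'ran' -> 0

Encoded: [2, 3, 1, 3, 3, 0]


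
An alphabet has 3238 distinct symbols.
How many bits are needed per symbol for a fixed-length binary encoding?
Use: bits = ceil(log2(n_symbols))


log2(3238) = 11.6609
Bracket: 2^11 = 2048 < 3238 <= 2^12 = 4096
So ceil(log2(3238)) = 12

bits = ceil(log2(3238)) = ceil(11.6609) = 12 bits


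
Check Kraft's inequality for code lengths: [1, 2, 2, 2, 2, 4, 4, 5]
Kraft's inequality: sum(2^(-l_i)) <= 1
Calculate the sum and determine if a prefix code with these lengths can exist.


Sum = 2^(-1) + 2^(-2) + 2^(-2) + 2^(-2) + 2^(-2) + 2^(-4) + 2^(-4) + 2^(-5)
    = 0.5 + 0.25 + 0.25 + 0.25 + 0.25 + 0.0625 + 0.0625 + 0.03125
    = 53/32 = 1.65625
Since 1.65625 > 1, Kraft's inequality is NOT satisfied.
A prefix code with these lengths CANNOT exist.

Kraft sum = 1.65625. Not satisfied.


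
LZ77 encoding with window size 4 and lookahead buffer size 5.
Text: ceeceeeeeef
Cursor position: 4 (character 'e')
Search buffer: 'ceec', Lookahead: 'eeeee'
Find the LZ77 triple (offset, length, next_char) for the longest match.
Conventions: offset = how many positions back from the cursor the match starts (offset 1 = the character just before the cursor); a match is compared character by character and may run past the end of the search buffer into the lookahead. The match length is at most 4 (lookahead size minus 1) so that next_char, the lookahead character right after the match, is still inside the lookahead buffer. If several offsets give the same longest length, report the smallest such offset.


Try each offset into the search buffer:
  offset=1 (pos 3, char 'c'): match length 0
  offset=2 (pos 2, char 'e'): match length 1
  offset=3 (pos 1, char 'e'): match length 2
  offset=4 (pos 0, char 'c'): match length 0
Longest match has length 2 at offset 3.
next_char = character at position 4 + 2 = 6 -> 'e'

Best match: offset=3, length=2 (matching 'ee' starting at position 1)
LZ77 triple: (3, 2, 'e')


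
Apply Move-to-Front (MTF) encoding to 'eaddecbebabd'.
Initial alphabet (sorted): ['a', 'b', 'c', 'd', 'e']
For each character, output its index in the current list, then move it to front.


MTF encoding:
'e': index 4 in ['a', 'b', 'c', 'd', 'e'] -> ['e', 'a', 'b', 'c', 'd']
'a': index 1 in ['e', 'a', 'b', 'c', 'd'] -> ['a', 'e', 'b', 'c', 'd']
'd': index 4 in ['a', 'e', 'b', 'c', 'd'] -> ['d', 'a', 'e', 'b', 'c']
'd': index 0 in ['d', 'a', 'e', 'b', 'c'] -> ['d', 'a', 'e', 'b', 'c']
'e': index 2 in ['d', 'a', 'e', 'b', 'c'] -> ['e', 'd', 'a', 'b', 'c']
'c': index 4 in ['e', 'd', 'a', 'b', 'c'] -> ['c', 'e', 'd', 'a', 'b']
'b': index 4 in ['c', 'e', 'd', 'a', 'b'] -> ['b', 'c', 'e', 'd', 'a']
'e': index 2 in ['b', 'c', 'e', 'd', 'a'] -> ['e', 'b', 'c', 'd', 'a']
'b': index 1 in ['e', 'b', 'c', 'd', 'a'] -> ['b', 'e', 'c', 'd', 'a']
'a': index 4 in ['b', 'e', 'c', 'd', 'a'] -> ['a', 'b', 'e', 'c', 'd']
'b': index 1 in ['a', 'b', 'e', 'c', 'd'] -> ['b', 'a', 'e', 'c', 'd']
'd': index 4 in ['b', 'a', 'e', 'c', 'd'] -> ['d', 'b', 'a', 'e', 'c']


Output: [4, 1, 4, 0, 2, 4, 4, 2, 1, 4, 1, 4]


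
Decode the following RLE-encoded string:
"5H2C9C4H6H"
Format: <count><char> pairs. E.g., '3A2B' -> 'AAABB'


Expanding each <count><char> pair:
  5H -> 'HHHHH'
  2C -> 'CC'
  9C -> 'CCCCCCCCC'
  4H -> 'HHHH'
  6H -> 'HHHHHH'

Decoded = HHHHHCCCCCCCCCCCHHHHHHHHHH


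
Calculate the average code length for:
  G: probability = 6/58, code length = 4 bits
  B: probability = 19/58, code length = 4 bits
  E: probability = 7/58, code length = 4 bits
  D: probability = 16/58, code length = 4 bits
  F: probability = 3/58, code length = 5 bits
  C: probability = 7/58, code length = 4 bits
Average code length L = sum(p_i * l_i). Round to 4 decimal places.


Weighted contributions p_i * l_i:
  G: (6/58) * 4 = 24/58
  B: (19/58) * 4 = 76/58
  E: (7/58) * 4 = 28/58
  D: (16/58) * 4 = 64/58
  F: (3/58) * 5 = 15/58
  C: (7/58) * 4 = 28/58
Sum = (24 + 76 + 28 + 64 + 15 + 28)/58 = 235/58

L = 235/58 = 4.0517 bits/symbol


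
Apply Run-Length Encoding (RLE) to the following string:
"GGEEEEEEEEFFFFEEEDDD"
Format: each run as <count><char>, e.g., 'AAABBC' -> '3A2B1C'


Scanning runs left to right:
  i=0: run of 'G' x 2 -> '2G'
  i=2: run of 'E' x 8 -> '8E'
  i=10: run of 'F' x 4 -> '4F'
  i=14: run of 'E' x 3 -> '3E'
  i=17: run of 'D' x 3 -> '3D'

RLE = 2G8E4F3E3D


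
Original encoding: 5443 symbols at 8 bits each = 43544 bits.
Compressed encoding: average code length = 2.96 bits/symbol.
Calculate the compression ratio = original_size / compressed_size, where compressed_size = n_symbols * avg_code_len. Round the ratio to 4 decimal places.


original_size = n_symbols * orig_bits = 5443 * 8 = 43544 bits
compressed_size = n_symbols * avg_code_len = 5443 * 2.96 = 16111.28 bits
ratio = original_size / compressed_size = 43544 / 16111.28 = 2.7027

Compression ratio = 2.7027


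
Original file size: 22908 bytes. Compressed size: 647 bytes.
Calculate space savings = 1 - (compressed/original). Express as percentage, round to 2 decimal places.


ratio = compressed/original = 647/22908 = 0.028243
savings = 1 - ratio = 1 - 0.028243 = 0.971757
as a percentage: 0.971757 * 100 = 97.18%

Space savings = 1 - 647/22908 = 97.18%


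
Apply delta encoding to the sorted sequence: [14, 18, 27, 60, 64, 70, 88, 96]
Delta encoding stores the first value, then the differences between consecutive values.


First value: 14
Deltas:
  18 - 14 = 4
  27 - 18 = 9
  60 - 27 = 33
  64 - 60 = 4
  70 - 64 = 6
  88 - 70 = 18
  96 - 88 = 8


Delta encoded: [14, 4, 9, 33, 4, 6, 18, 8]


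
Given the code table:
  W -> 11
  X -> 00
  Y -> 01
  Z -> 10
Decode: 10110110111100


Decoding:
10 -> Z
11 -> W
01 -> Y
10 -> Z
11 -> W
11 -> W
00 -> X


Result: ZWYZWWX


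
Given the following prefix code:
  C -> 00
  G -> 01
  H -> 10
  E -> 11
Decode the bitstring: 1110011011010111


Decoding step by step:
Bits 11 -> E
Bits 10 -> H
Bits 01 -> G
Bits 10 -> H
Bits 11 -> E
Bits 01 -> G
Bits 01 -> G
Bits 11 -> E


Decoded message: EHGHEGGE


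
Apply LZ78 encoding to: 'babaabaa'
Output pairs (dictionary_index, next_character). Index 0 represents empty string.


LZ78 encoding steps:
Dictionary: {0: ''}
Step 1: w='' (idx 0), next='b' -> output (0, 'b'), add 'b' as idx 1
Step 2: w='' (idx 0), next='a' -> output (0, 'a'), add 'a' as idx 2
Step 3: w='b' (idx 1), next='a' -> output (1, 'a'), add 'ba' as idx 3
Step 4: w='a' (idx 2), next='b' -> output (2, 'b'), add 'ab' as idx 4
Step 5: w='a' (idx 2), next='a' -> output (2, 'a'), add 'aa' as idx 5


Encoded: [(0, 'b'), (0, 'a'), (1, 'a'), (2, 'b'), (2, 'a')]


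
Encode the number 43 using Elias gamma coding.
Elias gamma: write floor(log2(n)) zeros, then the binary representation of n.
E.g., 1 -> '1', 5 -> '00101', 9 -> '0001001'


num_bits = floor(log2(43)) + 1 = 6
leading_zeros = num_bits - 1 = 5
binary(43) = 101011

Elias gamma(43) = '00000' + '101011' = 00000101011 (11 bits)


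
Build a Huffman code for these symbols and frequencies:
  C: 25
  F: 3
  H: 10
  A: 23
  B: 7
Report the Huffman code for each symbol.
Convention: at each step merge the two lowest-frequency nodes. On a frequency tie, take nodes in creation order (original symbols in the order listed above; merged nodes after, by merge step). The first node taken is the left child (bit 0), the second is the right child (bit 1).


Huffman tree construction:
Step 1: Merge F(3) + B(7) = 10
Step 2: Merge H(10) + (F+B)(10) = 20
Step 3: Merge (H+(F+B))(20) + A(23) = 43
Step 4: Merge C(25) + ((H+(F+B))+A)(43) = 68
Read each symbol's code off the tree from the root (left child = 0, right child = 1).

Codes:
  C: 0 (length 1)
  F: 1010 (length 4)
  H: 100 (length 3)
  A: 11 (length 2)
  B: 1011 (length 4)
Average code length: 141/68 = 2.0735 bits/symbol


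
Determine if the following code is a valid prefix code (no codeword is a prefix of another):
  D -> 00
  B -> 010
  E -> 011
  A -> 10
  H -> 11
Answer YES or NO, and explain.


Checking each pair (does one codeword prefix another?):
  D='00' vs B='010': no prefix
  D='00' vs E='011': no prefix
  D='00' vs A='10': no prefix
  D='00' vs H='11': no prefix
  B='010' vs D='00': no prefix
  B='010' vs E='011': no prefix
  B='010' vs A='10': no prefix
  B='010' vs H='11': no prefix
  E='011' vs D='00': no prefix
  E='011' vs B='010': no prefix
  E='011' vs A='10': no prefix
  E='011' vs H='11': no prefix
  A='10' vs D='00': no prefix
  A='10' vs B='010': no prefix
  A='10' vs E='011': no prefix
  A='10' vs H='11': no prefix
  H='11' vs D='00': no prefix
  H='11' vs B='010': no prefix
  H='11' vs E='011': no prefix
  H='11' vs A='10': no prefix
No violation found over all pairs.

YES -- this is a valid prefix code. No codeword is a prefix of any other codeword.


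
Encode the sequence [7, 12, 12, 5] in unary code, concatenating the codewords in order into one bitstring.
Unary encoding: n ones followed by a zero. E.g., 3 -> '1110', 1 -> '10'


Encode each number as n ones followed by a terminating 0:
  7 -> 11111110 (8 bits)
  12 -> 1111111111110 (13 bits)
  12 -> 1111111111110 (13 bits)
  5 -> 111110 (6 bits)
Total length = 8 + 13 + 13 + 6 = 40 bits.

Unary([7, 12, 12, 5]) = 1111111011111111111101111111111110111110 (40 bits)


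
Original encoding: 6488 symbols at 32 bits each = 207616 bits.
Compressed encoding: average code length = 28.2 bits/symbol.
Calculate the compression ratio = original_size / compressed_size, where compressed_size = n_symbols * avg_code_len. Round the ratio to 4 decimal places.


original_size = n_symbols * orig_bits = 6488 * 32 = 207616 bits
compressed_size = n_symbols * avg_code_len = 6488 * 28.2 = 182961.6 bits
ratio = original_size / compressed_size = 207616 / 182961.6 = 1.1348

Compression ratio = 1.1348


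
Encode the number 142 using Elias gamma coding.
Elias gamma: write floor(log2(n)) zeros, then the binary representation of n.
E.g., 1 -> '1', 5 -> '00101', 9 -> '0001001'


num_bits = floor(log2(142)) + 1 = 8
leading_zeros = num_bits - 1 = 7
binary(142) = 10001110

Elias gamma(142) = '0000000' + '10001110' = 000000010001110 (15 bits)


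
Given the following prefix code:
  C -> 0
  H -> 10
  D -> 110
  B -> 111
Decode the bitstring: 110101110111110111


Decoding step by step:
Bits 110 -> D
Bits 10 -> H
Bits 111 -> B
Bits 0 -> C
Bits 111 -> B
Bits 110 -> D
Bits 111 -> B


Decoded message: DHBCBDB


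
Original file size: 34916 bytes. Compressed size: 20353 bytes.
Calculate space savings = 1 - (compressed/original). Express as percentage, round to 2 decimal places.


ratio = compressed/original = 20353/34916 = 0.582913
savings = 1 - ratio = 1 - 0.582913 = 0.417087
as a percentage: 0.417087 * 100 = 41.71%

Space savings = 1 - 20353/34916 = 41.71%


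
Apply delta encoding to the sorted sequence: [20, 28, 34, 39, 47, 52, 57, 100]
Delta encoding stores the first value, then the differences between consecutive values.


First value: 20
Deltas:
  28 - 20 = 8
  34 - 28 = 6
  39 - 34 = 5
  47 - 39 = 8
  52 - 47 = 5
  57 - 52 = 5
  100 - 57 = 43


Delta encoded: [20, 8, 6, 5, 8, 5, 5, 43]


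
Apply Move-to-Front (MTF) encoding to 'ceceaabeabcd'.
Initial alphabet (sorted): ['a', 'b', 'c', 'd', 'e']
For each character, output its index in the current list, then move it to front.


MTF encoding:
'c': index 2 in ['a', 'b', 'c', 'd', 'e'] -> ['c', 'a', 'b', 'd', 'e']
'e': index 4 in ['c', 'a', 'b', 'd', 'e'] -> ['e', 'c', 'a', 'b', 'd']
'c': index 1 in ['e', 'c', 'a', 'b', 'd'] -> ['c', 'e', 'a', 'b', 'd']
'e': index 1 in ['c', 'e', 'a', 'b', 'd'] -> ['e', 'c', 'a', 'b', 'd']
'a': index 2 in ['e', 'c', 'a', 'b', 'd'] -> ['a', 'e', 'c', 'b', 'd']
'a': index 0 in ['a', 'e', 'c', 'b', 'd'] -> ['a', 'e', 'c', 'b', 'd']
'b': index 3 in ['a', 'e', 'c', 'b', 'd'] -> ['b', 'a', 'e', 'c', 'd']
'e': index 2 in ['b', 'a', 'e', 'c', 'd'] -> ['e', 'b', 'a', 'c', 'd']
'a': index 2 in ['e', 'b', 'a', 'c', 'd'] -> ['a', 'e', 'b', 'c', 'd']
'b': index 2 in ['a', 'e', 'b', 'c', 'd'] -> ['b', 'a', 'e', 'c', 'd']
'c': index 3 in ['b', 'a', 'e', 'c', 'd'] -> ['c', 'b', 'a', 'e', 'd']
'd': index 4 in ['c', 'b', 'a', 'e', 'd'] -> ['d', 'c', 'b', 'a', 'e']


Output: [2, 4, 1, 1, 2, 0, 3, 2, 2, 2, 3, 4]


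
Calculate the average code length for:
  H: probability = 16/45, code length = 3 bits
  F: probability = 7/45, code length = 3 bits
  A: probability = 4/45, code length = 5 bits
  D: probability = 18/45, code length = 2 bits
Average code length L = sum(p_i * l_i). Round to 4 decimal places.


Weighted contributions p_i * l_i:
  H: (16/45) * 3 = 48/45
  F: (7/45) * 3 = 21/45
  A: (4/45) * 5 = 20/45
  D: (18/45) * 2 = 36/45
Sum = (48 + 21 + 20 + 36)/45 = 125/45

L = 125/45 = 2.7778 bits/symbol


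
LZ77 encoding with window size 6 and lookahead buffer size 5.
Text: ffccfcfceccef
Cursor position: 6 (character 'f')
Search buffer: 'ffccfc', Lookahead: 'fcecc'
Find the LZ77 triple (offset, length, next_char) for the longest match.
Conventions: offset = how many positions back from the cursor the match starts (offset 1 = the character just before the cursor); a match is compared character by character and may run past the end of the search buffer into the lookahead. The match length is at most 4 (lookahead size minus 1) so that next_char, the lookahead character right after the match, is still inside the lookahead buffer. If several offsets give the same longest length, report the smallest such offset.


Try each offset into the search buffer:
  offset=1 (pos 5, char 'c'): match length 0
  offset=2 (pos 4, char 'f'): match length 2
  offset=3 (pos 3, char 'c'): match length 0
  offset=4 (pos 2, char 'c'): match length 0
  offset=5 (pos 1, char 'f'): match length 2
  offset=6 (pos 0, char 'f'): match length 1
Longest match has length 2, found at offsets 2, 5; take the smallest, offset 2.
next_char = character at position 6 + 2 = 8 -> 'e'

Best match: offset=2, length=2 (matching 'fc' starting at position 4)
LZ77 triple: (2, 2, 'e')


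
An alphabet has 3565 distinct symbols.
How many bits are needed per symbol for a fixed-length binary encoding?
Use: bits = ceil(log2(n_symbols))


log2(3565) = 11.7997
Bracket: 2^11 = 2048 < 3565 <= 2^12 = 4096
So ceil(log2(3565)) = 12

bits = ceil(log2(3565)) = ceil(11.7997) = 12 bits


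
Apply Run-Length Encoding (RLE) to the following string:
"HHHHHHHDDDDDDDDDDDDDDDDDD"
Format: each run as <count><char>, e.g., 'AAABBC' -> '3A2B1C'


Scanning runs left to right:
  i=0: run of 'H' x 7 -> '7H'
  i=7: run of 'D' x 18 -> '18D'

RLE = 7H18D


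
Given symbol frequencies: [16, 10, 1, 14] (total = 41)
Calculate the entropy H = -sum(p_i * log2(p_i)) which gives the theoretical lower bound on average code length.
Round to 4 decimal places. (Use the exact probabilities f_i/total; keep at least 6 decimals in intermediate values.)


Per-symbol terms -p_i * log2(p_i) with p_i = f_i/41:
  p = 16/41 = 0.390244: log2(p) = -1.357552, -p*log2(p) = 0.529776
  p = 10/41 = 0.243902: log2(p) = -2.035624, -p*log2(p) = 0.496494
  p = 1/41 = 0.024390: log2(p) = -5.357552, -p*log2(p) = 0.130672
  p = 14/41 = 0.341463: log2(p) = -1.550197, -p*log2(p) = 0.529336
H = 0.529776 + 0.496494 + 0.130672 + 0.529336 = 1.686278

H = 1.6863 bits/symbol


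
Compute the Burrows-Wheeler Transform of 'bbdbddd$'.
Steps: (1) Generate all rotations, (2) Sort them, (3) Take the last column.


Rotations (sorted):
  0: $bbdbddd -> last char: d
  1: bbdbddd$ -> last char: $
  2: bdbddd$b -> last char: b
  3: bddd$bbd -> last char: d
  4: d$bbdbdd -> last char: d
  5: dbddd$bb -> last char: b
  6: dd$bbdbd -> last char: d
  7: ddd$bbdb -> last char: b


BWT = d$bddbdb


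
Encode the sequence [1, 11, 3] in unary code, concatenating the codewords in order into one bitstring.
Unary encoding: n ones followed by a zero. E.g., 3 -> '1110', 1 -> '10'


Encode each number as n ones followed by a terminating 0:
  1 -> 10 (2 bits)
  11 -> 111111111110 (12 bits)
  3 -> 1110 (4 bits)
Total length = 2 + 12 + 4 = 18 bits.

Unary([1, 11, 3]) = 101111111111101110 (18 bits)


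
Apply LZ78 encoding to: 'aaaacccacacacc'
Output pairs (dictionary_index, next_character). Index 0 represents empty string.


LZ78 encoding steps:
Dictionary: {0: ''}
Step 1: w='' (idx 0), next='a' -> output (0, 'a'), add 'a' as idx 1
Step 2: w='a' (idx 1), next='a' -> output (1, 'a'), add 'aa' as idx 2
Step 3: w='a' (idx 1), next='c' -> output (1, 'c'), add 'ac' as idx 3
Step 4: w='' (idx 0), next='c' -> output (0, 'c'), add 'c' as idx 4
Step 5: w='c' (idx 4), next='a' -> output (4, 'a'), add 'ca' as idx 5
Step 6: w='ca' (idx 5), next='c' -> output (5, 'c'), add 'cac' as idx 6
Step 7: w='ac' (idx 3), next='c' -> output (3, 'c'), add 'acc' as idx 7


Encoded: [(0, 'a'), (1, 'a'), (1, 'c'), (0, 'c'), (4, 'a'), (5, 'c'), (3, 'c')]


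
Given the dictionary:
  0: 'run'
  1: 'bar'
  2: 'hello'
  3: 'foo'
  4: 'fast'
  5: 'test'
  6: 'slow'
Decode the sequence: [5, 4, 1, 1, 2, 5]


Look up each index in the dictionary:
  5 -> 'test'
  4 -> 'fast'
  1 -> 'bar'
  1 -> 'bar'
  2 -> 'hello'
  5 -> 'test'

Decoded: "test fast bar bar hello test"


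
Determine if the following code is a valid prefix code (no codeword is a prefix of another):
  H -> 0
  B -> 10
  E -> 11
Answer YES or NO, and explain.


Checking each pair (does one codeword prefix another?):
  H='0' vs B='10': no prefix
  H='0' vs E='11': no prefix
  B='10' vs H='0': no prefix
  B='10' vs E='11': no prefix
  E='11' vs H='0': no prefix
  E='11' vs B='10': no prefix
No violation found over all pairs.

YES -- this is a valid prefix code. No codeword is a prefix of any other codeword.


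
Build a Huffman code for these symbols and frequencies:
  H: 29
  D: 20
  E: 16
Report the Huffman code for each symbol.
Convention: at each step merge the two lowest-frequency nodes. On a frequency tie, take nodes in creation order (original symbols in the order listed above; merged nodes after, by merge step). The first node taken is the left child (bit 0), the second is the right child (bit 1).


Huffman tree construction:
Step 1: Merge E(16) + D(20) = 36
Step 2: Merge H(29) + (E+D)(36) = 65
Read each symbol's code off the tree from the root (left child = 0, right child = 1).

Codes:
  H: 0 (length 1)
  D: 11 (length 2)
  E: 10 (length 2)
Average code length: 101/65 = 1.5538 bits/symbol


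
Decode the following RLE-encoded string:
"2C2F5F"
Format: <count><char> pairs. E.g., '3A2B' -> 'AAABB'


Expanding each <count><char> pair:
  2C -> 'CC'
  2F -> 'FF'
  5F -> 'FFFFF'

Decoded = CCFFFFFFF


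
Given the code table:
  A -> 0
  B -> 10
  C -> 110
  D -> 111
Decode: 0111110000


Decoding:
0 -> A
111 -> D
110 -> C
0 -> A
0 -> A
0 -> A


Result: ADCAAA


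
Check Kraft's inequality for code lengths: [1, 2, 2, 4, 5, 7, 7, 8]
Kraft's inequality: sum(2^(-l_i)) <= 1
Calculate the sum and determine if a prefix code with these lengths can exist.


Sum = 2^(-1) + 2^(-2) + 2^(-2) + 2^(-4) + 2^(-5) + 2^(-7) + 2^(-7) + 2^(-8)
    = 0.5 + 0.25 + 0.25 + 0.0625 + 0.03125 + 0.0078125 + 0.0078125 + 0.00390625
    = 285/256 = 1.11328125
Since 1.11328125 > 1, Kraft's inequality is NOT satisfied.
A prefix code with these lengths CANNOT exist.

Kraft sum = 1.11328125. Not satisfied.


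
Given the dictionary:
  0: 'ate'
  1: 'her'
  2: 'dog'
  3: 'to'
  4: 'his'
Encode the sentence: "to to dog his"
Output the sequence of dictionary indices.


Look up each word in the dictionary:
  'to' -> 3
  'to' -> 3
  'dog' -> 2
  'his' -> 4

Encoded: [3, 3, 2, 4]


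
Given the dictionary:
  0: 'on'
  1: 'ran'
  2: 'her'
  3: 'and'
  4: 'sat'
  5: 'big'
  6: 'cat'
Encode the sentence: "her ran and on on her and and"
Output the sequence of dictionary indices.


Look up each word in the dictionary:
  'her' -> 2
  'ran' -> 1
  'and' -> 3
  'on' -> 0
  'on' -> 0
  'her' -> 2
  'and' -> 3
  'and' -> 3

Encoded: [2, 1, 3, 0, 0, 2, 3, 3]


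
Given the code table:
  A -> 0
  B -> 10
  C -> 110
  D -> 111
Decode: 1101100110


Decoding:
110 -> C
110 -> C
0 -> A
110 -> C


Result: CCAC


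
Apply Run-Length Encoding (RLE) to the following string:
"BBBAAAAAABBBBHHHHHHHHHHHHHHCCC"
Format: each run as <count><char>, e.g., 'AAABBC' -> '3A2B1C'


Scanning runs left to right:
  i=0: run of 'B' x 3 -> '3B'
  i=3: run of 'A' x 6 -> '6A'
  i=9: run of 'B' x 4 -> '4B'
  i=13: run of 'H' x 14 -> '14H'
  i=27: run of 'C' x 3 -> '3C'

RLE = 3B6A4B14H3C


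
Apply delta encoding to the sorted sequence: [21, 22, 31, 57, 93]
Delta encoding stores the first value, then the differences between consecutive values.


First value: 21
Deltas:
  22 - 21 = 1
  31 - 22 = 9
  57 - 31 = 26
  93 - 57 = 36


Delta encoded: [21, 1, 9, 26, 36]


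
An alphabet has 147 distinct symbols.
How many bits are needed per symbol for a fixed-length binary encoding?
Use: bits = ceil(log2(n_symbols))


log2(147) = 7.1997
Bracket: 2^7 = 128 < 147 <= 2^8 = 256
So ceil(log2(147)) = 8

bits = ceil(log2(147)) = ceil(7.1997) = 8 bits


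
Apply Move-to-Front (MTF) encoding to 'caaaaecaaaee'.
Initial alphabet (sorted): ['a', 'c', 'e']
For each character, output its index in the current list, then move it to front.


MTF encoding:
'c': index 1 in ['a', 'c', 'e'] -> ['c', 'a', 'e']
'a': index 1 in ['c', 'a', 'e'] -> ['a', 'c', 'e']
'a': index 0 in ['a', 'c', 'e'] -> ['a', 'c', 'e']
'a': index 0 in ['a', 'c', 'e'] -> ['a', 'c', 'e']
'a': index 0 in ['a', 'c', 'e'] -> ['a', 'c', 'e']
'e': index 2 in ['a', 'c', 'e'] -> ['e', 'a', 'c']
'c': index 2 in ['e', 'a', 'c'] -> ['c', 'e', 'a']
'a': index 2 in ['c', 'e', 'a'] -> ['a', 'c', 'e']
'a': index 0 in ['a', 'c', 'e'] -> ['a', 'c', 'e']
'a': index 0 in ['a', 'c', 'e'] -> ['a', 'c', 'e']
'e': index 2 in ['a', 'c', 'e'] -> ['e', 'a', 'c']
'e': index 0 in ['e', 'a', 'c'] -> ['e', 'a', 'c']


Output: [1, 1, 0, 0, 0, 2, 2, 2, 0, 0, 2, 0]


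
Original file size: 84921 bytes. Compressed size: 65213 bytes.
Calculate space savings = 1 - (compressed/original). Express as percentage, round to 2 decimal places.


ratio = compressed/original = 65213/84921 = 0.767925
savings = 1 - ratio = 1 - 0.767925 = 0.232075
as a percentage: 0.232075 * 100 = 23.21%

Space savings = 1 - 65213/84921 = 23.21%


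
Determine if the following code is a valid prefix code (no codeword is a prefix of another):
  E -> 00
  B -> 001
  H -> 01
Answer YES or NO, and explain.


Checking each pair (does one codeword prefix another?):
  E='00' vs B='001': prefix -- VIOLATION

NO -- this is NOT a valid prefix code. E (00) is a prefix of B (001).


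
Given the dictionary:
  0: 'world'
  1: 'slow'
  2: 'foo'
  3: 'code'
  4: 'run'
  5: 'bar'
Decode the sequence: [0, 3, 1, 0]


Look up each index in the dictionary:
  0 -> 'world'
  3 -> 'code'
  1 -> 'slow'
  0 -> 'world'

Decoded: "world code slow world"


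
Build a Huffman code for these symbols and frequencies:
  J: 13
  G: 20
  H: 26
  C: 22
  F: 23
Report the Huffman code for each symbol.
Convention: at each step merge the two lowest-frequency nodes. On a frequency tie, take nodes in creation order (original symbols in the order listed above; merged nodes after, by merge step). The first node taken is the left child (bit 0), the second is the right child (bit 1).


Huffman tree construction:
Step 1: Merge J(13) + G(20) = 33
Step 2: Merge C(22) + F(23) = 45
Step 3: Merge H(26) + (J+G)(33) = 59
Step 4: Merge (C+F)(45) + (H+(J+G))(59) = 104
Read each symbol's code off the tree from the root (left child = 0, right child = 1).

Codes:
  J: 110 (length 3)
  G: 111 (length 3)
  H: 10 (length 2)
  C: 00 (length 2)
  F: 01 (length 2)
Average code length: 241/104 = 2.3173 bits/symbol


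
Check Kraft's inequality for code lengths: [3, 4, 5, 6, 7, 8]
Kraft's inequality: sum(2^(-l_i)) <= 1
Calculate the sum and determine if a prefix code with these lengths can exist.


Sum = 2^(-3) + 2^(-4) + 2^(-5) + 2^(-6) + 2^(-7) + 2^(-8)
    = 0.125 + 0.0625 + 0.03125 + 0.015625 + 0.0078125 + 0.00390625
    = 63/256 = 0.24609375
Since 0.24609375 <= 1, Kraft's inequality IS satisfied.
A prefix code with these lengths CAN exist.

Kraft sum = 0.24609375. Satisfied.


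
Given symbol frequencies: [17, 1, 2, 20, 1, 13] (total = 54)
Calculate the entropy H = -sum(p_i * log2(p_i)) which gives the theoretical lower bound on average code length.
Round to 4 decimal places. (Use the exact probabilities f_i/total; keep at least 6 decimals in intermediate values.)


Per-symbol terms -p_i * log2(p_i) with p_i = f_i/54:
  p = 17/54 = 0.314815: log2(p) = -1.667425, -p*log2(p) = 0.524930
  p = 1/54 = 0.018519: log2(p) = -5.754888, -p*log2(p) = 0.106572
  p = 2/54 = 0.037037: log2(p) = -4.754888, -p*log2(p) = 0.176107
  p = 20/54 = 0.370370: log2(p) = -1.432959, -p*log2(p) = 0.530726
  p = 1/54 = 0.018519: log2(p) = -5.754888, -p*log2(p) = 0.106572
  p = 13/54 = 0.240741: log2(p) = -2.054448, -p*log2(p) = 0.494589
H = 0.524930 + 0.106572 + 0.176107 + 0.530726 + 0.106572 + 0.494589 = 1.939496

H = 1.9395 bits/symbol


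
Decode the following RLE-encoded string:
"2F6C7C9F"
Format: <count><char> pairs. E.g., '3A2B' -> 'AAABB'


Expanding each <count><char> pair:
  2F -> 'FF'
  6C -> 'CCCCCC'
  7C -> 'CCCCCCC'
  9F -> 'FFFFFFFFF'

Decoded = FFCCCCCCCCCCCCCFFFFFFFFF


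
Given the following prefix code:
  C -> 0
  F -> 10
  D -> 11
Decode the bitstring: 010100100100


Decoding step by step:
Bits 0 -> C
Bits 10 -> F
Bits 10 -> F
Bits 0 -> C
Bits 10 -> F
Bits 0 -> C
Bits 10 -> F
Bits 0 -> C


Decoded message: CFFCFCFC


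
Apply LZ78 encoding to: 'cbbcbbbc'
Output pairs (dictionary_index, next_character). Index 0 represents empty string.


LZ78 encoding steps:
Dictionary: {0: ''}
Step 1: w='' (idx 0), next='c' -> output (0, 'c'), add 'c' as idx 1
Step 2: w='' (idx 0), next='b' -> output (0, 'b'), add 'b' as idx 2
Step 3: w='b' (idx 2), next='c' -> output (2, 'c'), add 'bc' as idx 3
Step 4: w='b' (idx 2), next='b' -> output (2, 'b'), add 'bb' as idx 4
Step 5: w='bc' (idx 3), end of input -> output (3, '')


Encoded: [(0, 'c'), (0, 'b'), (2, 'c'), (2, 'b'), (3, '')]


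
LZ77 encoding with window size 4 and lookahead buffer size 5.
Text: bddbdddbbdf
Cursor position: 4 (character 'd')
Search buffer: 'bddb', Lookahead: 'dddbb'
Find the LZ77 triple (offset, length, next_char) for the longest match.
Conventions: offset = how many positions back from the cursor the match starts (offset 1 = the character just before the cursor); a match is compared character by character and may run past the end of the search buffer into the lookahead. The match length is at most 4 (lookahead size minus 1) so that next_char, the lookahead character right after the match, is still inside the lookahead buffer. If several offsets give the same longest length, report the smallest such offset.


Try each offset into the search buffer:
  offset=1 (pos 3, char 'b'): match length 0
  offset=2 (pos 2, char 'd'): match length 1
  offset=3 (pos 1, char 'd'): match length 2
  offset=4 (pos 0, char 'b'): match length 0
Longest match has length 2 at offset 3.
next_char = character at position 4 + 2 = 6 -> 'd'

Best match: offset=3, length=2 (matching 'dd' starting at position 1)
LZ77 triple: (3, 2, 'd')


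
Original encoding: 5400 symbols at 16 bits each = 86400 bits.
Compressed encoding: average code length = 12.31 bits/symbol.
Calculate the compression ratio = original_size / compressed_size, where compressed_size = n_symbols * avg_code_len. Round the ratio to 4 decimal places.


original_size = n_symbols * orig_bits = 5400 * 16 = 86400 bits
compressed_size = n_symbols * avg_code_len = 5400 * 12.31 = 66474.0 bits
ratio = original_size / compressed_size = 86400 / 66474.0 = 1.2998

Compression ratio = 1.2998


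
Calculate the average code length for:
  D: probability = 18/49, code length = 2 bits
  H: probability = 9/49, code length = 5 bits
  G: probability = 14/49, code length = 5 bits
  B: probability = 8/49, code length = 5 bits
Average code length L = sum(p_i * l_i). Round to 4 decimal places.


Weighted contributions p_i * l_i:
  D: (18/49) * 2 = 36/49
  H: (9/49) * 5 = 45/49
  G: (14/49) * 5 = 70/49
  B: (8/49) * 5 = 40/49
Sum = (36 + 45 + 70 + 40)/49 = 191/49

L = 191/49 = 3.8980 bits/symbol


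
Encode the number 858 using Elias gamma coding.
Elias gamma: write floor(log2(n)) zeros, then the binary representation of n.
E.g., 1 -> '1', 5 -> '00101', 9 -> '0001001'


num_bits = floor(log2(858)) + 1 = 10
leading_zeros = num_bits - 1 = 9
binary(858) = 1101011010

Elias gamma(858) = '000000000' + '1101011010' = 0000000001101011010 (19 bits)
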